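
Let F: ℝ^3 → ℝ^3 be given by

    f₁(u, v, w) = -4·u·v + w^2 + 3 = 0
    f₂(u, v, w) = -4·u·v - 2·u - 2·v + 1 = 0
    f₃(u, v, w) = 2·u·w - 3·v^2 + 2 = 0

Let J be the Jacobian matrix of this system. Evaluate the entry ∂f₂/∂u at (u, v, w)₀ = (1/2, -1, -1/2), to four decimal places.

2.0000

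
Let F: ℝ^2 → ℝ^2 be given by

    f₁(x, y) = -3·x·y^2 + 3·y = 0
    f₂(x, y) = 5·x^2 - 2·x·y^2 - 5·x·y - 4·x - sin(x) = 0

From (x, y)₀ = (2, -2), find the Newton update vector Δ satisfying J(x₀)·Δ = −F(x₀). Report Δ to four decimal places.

(-1.0320, 0.6524)

At (2, -2): F = (-30.0000, 15.090703).
Jacobian J = [[-3·y^2, -6·x·y + 3], [10·x - 2·y^2 - 5·y - cos(x) - 4, -4·x·y - 5·x]].
At the point, J = [[-12.0000, 27.0000], [18.416147, 6.0000]] (det J = -569.235965).
Solving J·Δ = −F gives Δ = (-1.0320, 0.6524).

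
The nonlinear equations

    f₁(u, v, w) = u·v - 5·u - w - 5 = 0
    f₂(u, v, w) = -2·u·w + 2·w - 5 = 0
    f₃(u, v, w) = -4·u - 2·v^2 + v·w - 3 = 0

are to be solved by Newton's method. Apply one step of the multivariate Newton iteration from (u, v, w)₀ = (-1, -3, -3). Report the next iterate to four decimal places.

(-1.0862, -0.6897, 1.3793)

At (-1, -3, -3): F = (6.0000, -17.0000, -8.0000).
Jacobian J = [[v - 5, u, -1], [-2·w, 0, -2·u + 2], [-4, -4·v + w, v]].
At the point, J = [[-8.0000, -1.0000, -1.0000], [6.0000, 0.0000, 4.0000], [-4.0000, 9.0000, -3.0000]] (det J = 232.0000).
Solving J·Δ = −F gives Δ = (-0.0862, 2.3103, 4.3793).
Then the next iterate is (u, v, w)₁ = (-1.0862, -0.6897, 1.3793).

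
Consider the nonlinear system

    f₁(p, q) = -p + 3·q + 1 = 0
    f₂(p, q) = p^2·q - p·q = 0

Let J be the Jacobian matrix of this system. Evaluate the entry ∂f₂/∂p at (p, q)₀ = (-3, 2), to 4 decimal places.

-14.0000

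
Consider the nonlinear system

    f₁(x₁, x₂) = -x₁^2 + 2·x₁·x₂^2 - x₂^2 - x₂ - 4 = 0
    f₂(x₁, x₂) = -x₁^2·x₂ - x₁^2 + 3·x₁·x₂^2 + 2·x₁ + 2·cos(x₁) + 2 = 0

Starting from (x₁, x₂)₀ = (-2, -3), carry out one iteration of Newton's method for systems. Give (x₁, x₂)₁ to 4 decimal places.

At (-2, -3): F = (-50.0000, -48.832294).
Jacobian J = [[-2·x₁ + 2·x₂^2, 4·x₁·x₂ - 2·x₂ - 1], [-2·x₁·x₂ - 2·x₁ + 3·x₂^2 - 2·sin(x₁) + 2, -x₁^2 + 6·x₁·x₂]].
At the point, J = [[22.0000, 29.0000], [22.818595, 32.0000]] (det J = 42.260749).
Solving J·Δ = −F gives Δ = (4.3507, -1.5764).
Then the next iterate is (x₁, x₂)₁ = (2.3507, -4.5764).

(2.3507, -4.5764)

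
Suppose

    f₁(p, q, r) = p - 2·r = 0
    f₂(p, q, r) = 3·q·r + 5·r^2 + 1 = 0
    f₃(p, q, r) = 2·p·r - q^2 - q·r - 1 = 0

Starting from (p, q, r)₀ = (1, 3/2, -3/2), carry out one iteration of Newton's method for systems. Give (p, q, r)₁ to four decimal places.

(3.1667, -4.4722, 1.5833)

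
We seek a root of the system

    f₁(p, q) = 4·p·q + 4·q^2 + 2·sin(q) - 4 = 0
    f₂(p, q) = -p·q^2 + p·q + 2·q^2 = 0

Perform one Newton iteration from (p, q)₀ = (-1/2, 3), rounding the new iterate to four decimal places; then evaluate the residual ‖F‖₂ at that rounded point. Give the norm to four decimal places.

At (-1/2, 3): F = (26.282240, 21.0000).
Jacobian J = [[4·q, 4·p + 8·q + 2·cos(q)], [-q^2 + q, -2·p·q + p + 4·q]].
At the point, J = [[12.0000, 20.020015], [-6.0000, 14.5000]] (det J = 294.120090).
Solving J·Δ = −F gives Δ = (0.1337, -1.3929).
Then the next iterate is (p, q)₁ = (-0.3663, 1.6071).
Re-evaluating at (-0.3663, 1.6071): F = (5.975041, 5.522929), so ‖F‖₂ = 8.1366.

8.1366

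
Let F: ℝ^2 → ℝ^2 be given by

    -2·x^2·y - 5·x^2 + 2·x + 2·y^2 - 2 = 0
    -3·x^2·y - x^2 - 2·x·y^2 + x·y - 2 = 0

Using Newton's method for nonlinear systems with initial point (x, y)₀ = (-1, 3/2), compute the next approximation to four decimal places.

(-1.7500, 6.7500)

At (-1, 3/2): F = (-7.5000, -4.5000).
Jacobian J = [[-4·x·y - 10·x + 2, -2·x^2 + 4·y], [-6·x·y - 2·x - 2·y^2 + y, -3·x^2 - 4·x·y + x]].
At the point, J = [[18.0000, 4.0000], [8.0000, 2.0000]] (det J = 4.0000).
Solving J·Δ = −F gives Δ = (-0.7500, 5.2500).
Then the next iterate is (x, y)₁ = (-1.7500, 6.7500).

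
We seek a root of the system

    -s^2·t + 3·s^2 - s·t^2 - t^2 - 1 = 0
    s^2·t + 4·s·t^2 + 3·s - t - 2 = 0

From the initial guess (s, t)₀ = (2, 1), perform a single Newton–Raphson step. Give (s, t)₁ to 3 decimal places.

At (2, 1): F = (4.000, 15.000).
Jacobian J = [[-2·s·t + 6·s - t^2, -s^2 - 2·s·t - 2·t], [2·s·t + 4·t^2 + 3, s^2 + 8·s·t - 1]].
At the point, J = [[7.000, -10.000], [11.000, 19.000]] (det J = 243.000).
Solving J·Δ = −F gives Δ = (-0.930, -0.251).
Then the next iterate is (s, t)₁ = (1.070, 0.749).

(1.070, 0.749)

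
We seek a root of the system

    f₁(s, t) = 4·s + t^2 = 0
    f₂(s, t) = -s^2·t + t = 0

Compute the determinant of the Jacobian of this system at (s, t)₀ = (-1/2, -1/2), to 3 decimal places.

J = [[4, 2·t], [-2·s·t, -s^2 + 1]].
At the point, J = [[4.000, -1.000], [-0.500, 0.750]].
det J = 2.500.

2.500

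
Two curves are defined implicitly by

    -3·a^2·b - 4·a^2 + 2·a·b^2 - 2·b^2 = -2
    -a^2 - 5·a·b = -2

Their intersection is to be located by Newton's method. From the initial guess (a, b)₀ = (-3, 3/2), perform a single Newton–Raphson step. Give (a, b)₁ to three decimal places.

At (-3, 3/2): F = (-92.500, 15.500).
Jacobian J = [[-6·a·b - 8·a + 2·b^2, -3·a^2 + 4·a·b - 4·b], [-2·a - 5·b, -5·a]].
At the point, J = [[55.500, -51.000], [-1.500, 15.000]] (det J = 756.000).
Solving J·Δ = −F gives Δ = (0.790, -0.954).
Then the next iterate is (a, b)₁ = (-2.210, 0.546).

(-2.210, 0.546)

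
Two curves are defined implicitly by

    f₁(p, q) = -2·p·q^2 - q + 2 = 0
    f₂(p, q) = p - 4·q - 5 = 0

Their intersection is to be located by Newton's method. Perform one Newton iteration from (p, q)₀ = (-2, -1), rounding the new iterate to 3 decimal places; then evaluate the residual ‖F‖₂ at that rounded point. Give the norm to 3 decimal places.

0.754

At (-2, -1): F = (7.000, -3.000).
Jacobian J = [[-2·q^2, -4·p·q - 1], [1, -4]].
At the point, J = [[-2.000, -9.000], [1.000, -4.000]] (det J = 17.000).
Solving J·Δ = −F gives Δ = (3.235, 0.059).
Then the next iterate is (p, q)₁ = (1.235, -0.941).
Re-evaluating at (1.235, -0.941): F = (0.75386, -0.001), so ‖F‖₂ = 0.754.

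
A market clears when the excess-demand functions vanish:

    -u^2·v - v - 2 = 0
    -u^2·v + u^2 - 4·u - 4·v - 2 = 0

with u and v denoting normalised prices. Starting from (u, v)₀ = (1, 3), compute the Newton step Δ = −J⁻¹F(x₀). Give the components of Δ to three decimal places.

At (1, 3): F = (-8.000, -20.000).
Jacobian J = [[-2·u·v, -u^2 - 1], [-2·u·v + 2·u - 4, -u^2 - 4]].
At the point, J = [[-6.000, -2.000], [-8.000, -5.000]] (det J = 14.000).
Solving J·Δ = −F gives Δ = (0.000, -4.000).

(0.000, -4.000)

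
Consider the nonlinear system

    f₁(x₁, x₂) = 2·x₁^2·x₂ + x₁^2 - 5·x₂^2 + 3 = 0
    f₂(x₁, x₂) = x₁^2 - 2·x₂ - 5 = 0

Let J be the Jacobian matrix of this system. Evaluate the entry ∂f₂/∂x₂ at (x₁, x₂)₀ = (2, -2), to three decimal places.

∂f₂/∂x₂ = -2.
At (2, -2) this is -2.000.

-2.000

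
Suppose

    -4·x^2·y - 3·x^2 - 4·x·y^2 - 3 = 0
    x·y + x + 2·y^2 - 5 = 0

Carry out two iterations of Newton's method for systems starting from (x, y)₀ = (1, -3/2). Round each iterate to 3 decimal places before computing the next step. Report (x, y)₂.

At (1, -3/2): F = (-9.000, -1.000).
Jacobian J = [[-8·x·y - 6·x - 4·y^2, -4·x^2 - 8·x·y], [y + 1, x + 4·y]].
At the point, J = [[-3.000, 8.000], [-0.500, -5.000]] (det J = 19.000).
Solving J·Δ = −F gives Δ = (-2.789, 0.079).
Then the next iterate is (x, y)₁ = (-1.789, -1.421).
Round to (-1.789, -1.421) and repeat: F = (20.03989, -0.20835), J = [[-17.68032, -33.13944], [-0.421, -7.473]].
Δ = (1.326, -0.103), so (x, y)₂ = (-0.463, -1.524).

(-0.463, -1.524)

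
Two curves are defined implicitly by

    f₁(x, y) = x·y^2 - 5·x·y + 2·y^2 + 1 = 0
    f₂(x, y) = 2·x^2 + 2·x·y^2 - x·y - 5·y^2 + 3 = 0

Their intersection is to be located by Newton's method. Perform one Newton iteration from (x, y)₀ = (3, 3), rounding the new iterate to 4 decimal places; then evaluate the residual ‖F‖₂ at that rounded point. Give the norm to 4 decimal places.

At (3, 3): F = (1.0000, 21.0000).
Jacobian J = [[y^2 - 5·y, 2·x·y - 5·x + 4·y], [4·x + 2·y^2 - y, 4·x·y - x - 10·y]].
At the point, J = [[-6.0000, 15.0000], [27.0000, 3.0000]] (det J = -423.0000).
Solving J·Δ = −F gives Δ = (-0.7376, -0.3617).
Then the next iterate is (x, y)₁ = (2.2624, 2.6383).
Re-evaluating at (2.2624, 2.6383): F = (0.824526, 3.960328), so ‖F‖₂ = 4.0452.

4.0452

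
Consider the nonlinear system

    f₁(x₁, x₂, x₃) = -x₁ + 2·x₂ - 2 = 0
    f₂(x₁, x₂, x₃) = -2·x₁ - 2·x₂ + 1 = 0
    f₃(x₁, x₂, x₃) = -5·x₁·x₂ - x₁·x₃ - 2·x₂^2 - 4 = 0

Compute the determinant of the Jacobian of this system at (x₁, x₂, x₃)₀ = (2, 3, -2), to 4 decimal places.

J = [[-1, 2, 0], [-2, -2, 0], [-5·x₂ - x₃, -5·x₁ - 4·x₂, -x₁]].
At the point, J = [[-1.0000, 2.0000, 0.0000], [-2.0000, -2.0000, 0.0000], [-13.0000, -22.0000, -2.0000]].
det J = -12.0000.

-12.0000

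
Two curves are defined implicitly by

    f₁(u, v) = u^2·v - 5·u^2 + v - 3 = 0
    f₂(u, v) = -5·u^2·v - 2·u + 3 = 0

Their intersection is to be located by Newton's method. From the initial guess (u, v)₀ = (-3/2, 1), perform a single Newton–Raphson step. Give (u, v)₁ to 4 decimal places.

(-0.7056, 1.4513)

At (-3/2, 1): F = (-11.0000, -5.2500).
Jacobian J = [[2·u·v - 10·u, u^2 + 1], [-10·u·v - 2, -5·u^2]].
At the point, J = [[12.0000, 3.2500], [13.0000, -11.2500]] (det J = -177.2500).
Solving J·Δ = −F gives Δ = (0.7944, 0.4513).
Then the next iterate is (u, v)₁ = (-0.7056, 1.4513).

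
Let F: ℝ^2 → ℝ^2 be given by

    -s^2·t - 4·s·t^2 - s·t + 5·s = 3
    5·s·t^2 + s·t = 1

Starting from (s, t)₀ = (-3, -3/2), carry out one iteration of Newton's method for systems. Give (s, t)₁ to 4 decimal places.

At (-3, -3/2): F = (18.0000, -30.2500).
Jacobian J = [[-2·s·t - 4·t^2 - t + 5, -s^2 - 8·s·t - s], [5·t^2 + t, 10·s·t + s]].
At the point, J = [[-11.5000, -42.0000], [9.7500, 42.0000]] (det J = -73.5000).
Solving J·Δ = −F gives Δ = (-7.0000, 2.3452).
Then the next iterate is (s, t)₁ = (-10.0000, 0.8452).

(-10.0000, 0.8452)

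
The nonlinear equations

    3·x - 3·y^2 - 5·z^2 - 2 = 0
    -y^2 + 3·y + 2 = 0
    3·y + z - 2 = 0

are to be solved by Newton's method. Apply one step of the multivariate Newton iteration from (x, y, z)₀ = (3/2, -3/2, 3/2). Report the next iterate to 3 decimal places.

(17.417, -0.708, 4.125)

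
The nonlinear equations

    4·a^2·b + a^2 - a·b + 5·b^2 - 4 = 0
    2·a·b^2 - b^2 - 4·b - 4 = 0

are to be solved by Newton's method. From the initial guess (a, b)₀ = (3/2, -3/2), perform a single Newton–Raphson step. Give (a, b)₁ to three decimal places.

(1.107, -1.027)

At (3/2, -3/2): F = (-1.750, 6.500).
Jacobian J = [[8·a·b + 2·a - b, 4·a^2 - a + 10·b], [2·b^2, 4·a·b - 2·b - 4]].
At the point, J = [[-13.500, -7.500], [4.500, -10.000]] (det J = 168.750).
Solving J·Δ = −F gives Δ = (-0.393, 0.473).
Then the next iterate is (a, b)₁ = (1.107, -1.027).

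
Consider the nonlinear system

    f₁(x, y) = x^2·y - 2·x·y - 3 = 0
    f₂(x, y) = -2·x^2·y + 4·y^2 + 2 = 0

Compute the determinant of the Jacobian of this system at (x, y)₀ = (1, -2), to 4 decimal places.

8.0000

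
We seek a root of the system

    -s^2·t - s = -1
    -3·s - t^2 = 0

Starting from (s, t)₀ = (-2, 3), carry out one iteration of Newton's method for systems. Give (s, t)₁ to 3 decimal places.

(-1.462, 2.231)

At (-2, 3): F = (-9.000, -3.000).
Jacobian J = [[-2·s·t - 1, -s^2], [-3, -2·t]].
At the point, J = [[11.000, -4.000], [-3.000, -6.000]] (det J = -78.000).
Solving J·Δ = −F gives Δ = (0.538, -0.769).
Then the next iterate is (s, t)₁ = (-1.462, 2.231).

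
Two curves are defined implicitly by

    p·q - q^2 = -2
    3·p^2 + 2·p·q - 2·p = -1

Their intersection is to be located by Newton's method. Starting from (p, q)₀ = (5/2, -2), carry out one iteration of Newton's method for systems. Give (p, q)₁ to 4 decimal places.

At (5/2, -2): F = (-7.0000, 4.7500).
Jacobian J = [[q, p - 2·q], [6·p + 2·q - 2, 2·p]].
At the point, J = [[-2.0000, 6.5000], [9.0000, 5.0000]] (det J = -68.5000).
Solving J·Δ = −F gives Δ = (-0.9617, 0.7810).
Then the next iterate is (p, q)₁ = (1.5383, -1.2190).

(1.5383, -1.2190)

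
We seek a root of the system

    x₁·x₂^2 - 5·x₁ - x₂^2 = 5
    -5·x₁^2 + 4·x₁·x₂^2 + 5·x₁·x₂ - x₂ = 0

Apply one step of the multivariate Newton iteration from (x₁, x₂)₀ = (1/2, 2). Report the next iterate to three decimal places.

(2.677, -3.838)

At (1/2, 2): F = (-9.500, 9.750).
Jacobian J = [[x₂^2 - 5, 2·x₁·x₂ - 2·x₂], [-10·x₁ + 4·x₂^2 + 5·x₂, 8·x₁·x₂ + 5·x₁ - 1]].
At the point, J = [[-1.000, -2.000], [21.000, 9.500]] (det J = 32.500).
Solving J·Δ = −F gives Δ = (2.177, -5.838).
Then the next iterate is (x₁, x₂)₁ = (2.677, -3.838).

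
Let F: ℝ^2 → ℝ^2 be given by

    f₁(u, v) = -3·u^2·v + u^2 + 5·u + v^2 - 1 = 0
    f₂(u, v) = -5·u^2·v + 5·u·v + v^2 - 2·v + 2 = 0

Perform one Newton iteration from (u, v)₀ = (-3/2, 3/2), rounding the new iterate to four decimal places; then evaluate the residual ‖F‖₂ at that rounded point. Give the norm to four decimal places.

6.3569

At (-3/2, 3/2): F = (-14.1250, -26.8750).
Jacobian J = [[-6·u·v + 2·u + 5, -3·u^2 + 2·v], [-10·u·v + 5·v, -5·u^2 + 5·u + 2·v - 2]].
At the point, J = [[15.5000, -3.7500], [30.0000, -17.7500]] (det J = -162.6250).
Solving J·Δ = −F gives Δ = (0.9220, 0.0442).
Then the next iterate is (u, v)₁ = (-0.5780, 1.5442).
Re-evaluating at (-0.5780, 1.5442): F = (-2.719040, -5.746047), so ‖F‖₂ = 6.3569.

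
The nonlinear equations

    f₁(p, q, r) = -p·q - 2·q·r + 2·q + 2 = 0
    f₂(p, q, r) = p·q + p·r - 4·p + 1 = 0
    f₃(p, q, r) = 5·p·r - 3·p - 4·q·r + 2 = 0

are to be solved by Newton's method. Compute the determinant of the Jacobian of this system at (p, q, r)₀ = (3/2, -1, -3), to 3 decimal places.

283.750

J = [[-q, -p - 2·r + 2, -2·q], [q + r - 4, p, p], [5·r - 3, -4·r, 5·p - 4·q]].
At the point, J = [[1.000, 6.500, 2.000], [-8.000, 1.500, 1.500], [-18.000, 12.000, 11.500]].
det J = 283.750.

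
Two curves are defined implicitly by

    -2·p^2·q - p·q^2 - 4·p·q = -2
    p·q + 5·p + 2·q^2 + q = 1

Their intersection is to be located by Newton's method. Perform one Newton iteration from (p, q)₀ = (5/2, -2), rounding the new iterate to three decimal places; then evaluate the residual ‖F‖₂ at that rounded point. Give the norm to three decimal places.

At (5/2, -2): F = (37.000, 12.500).
Jacobian J = [[-4·p·q - q^2 - 4·q, -2·p^2 - 2·p·q - 4·p], [q + 5, p + 4·q + 1]].
At the point, J = [[24.000, -12.500], [3.000, -4.500]] (det J = -70.500).
Solving J·Δ = −F gives Δ = (-0.145, 2.681).
Then the next iterate is (p, q)₁ = (2.355, 0.681).
Re-evaluating at (2.355, 0.681): F = (-13.06086, 13.98728), so ‖F‖₂ = 19.137.

19.137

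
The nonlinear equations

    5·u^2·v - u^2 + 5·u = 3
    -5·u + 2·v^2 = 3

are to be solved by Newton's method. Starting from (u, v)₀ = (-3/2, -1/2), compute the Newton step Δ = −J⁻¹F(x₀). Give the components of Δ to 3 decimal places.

(0.772, 0.569)

At (-3/2, -1/2): F = (-18.375, 5.000).
Jacobian J = [[10·u·v - 2·u + 5, 5·u^2], [-5, 4·v]].
At the point, J = [[15.500, 11.250], [-5.000, -2.000]] (det J = 25.250).
Solving J·Δ = −F gives Δ = (0.772, 0.569).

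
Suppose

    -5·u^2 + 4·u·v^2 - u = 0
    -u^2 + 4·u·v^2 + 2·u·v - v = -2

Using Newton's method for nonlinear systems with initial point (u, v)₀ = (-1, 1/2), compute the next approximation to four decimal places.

(-0.4630, 0.5926)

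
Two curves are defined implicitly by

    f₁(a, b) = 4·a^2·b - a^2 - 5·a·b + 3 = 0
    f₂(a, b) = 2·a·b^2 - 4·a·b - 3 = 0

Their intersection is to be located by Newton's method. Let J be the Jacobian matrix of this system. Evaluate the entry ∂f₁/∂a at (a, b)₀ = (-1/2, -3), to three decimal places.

∂f₁/∂a = 8·a·b - 2·a - 5·b.
At (-1/2, -3) this is 28.000.

28.000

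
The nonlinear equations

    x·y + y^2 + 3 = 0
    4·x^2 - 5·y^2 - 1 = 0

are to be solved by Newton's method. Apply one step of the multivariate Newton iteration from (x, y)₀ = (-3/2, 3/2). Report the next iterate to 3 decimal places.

At (-3/2, 3/2): F = (3.000, -3.250).
Jacobian J = [[y, x + 2·y], [8·x, -10·y]].
At the point, J = [[1.500, 1.500], [-12.000, -15.000]] (det J = -4.500).
Solving J·Δ = −F gives Δ = (-8.917, 6.917).
Then the next iterate is (x, y)₁ = (-10.417, 8.417).

(-10.417, 8.417)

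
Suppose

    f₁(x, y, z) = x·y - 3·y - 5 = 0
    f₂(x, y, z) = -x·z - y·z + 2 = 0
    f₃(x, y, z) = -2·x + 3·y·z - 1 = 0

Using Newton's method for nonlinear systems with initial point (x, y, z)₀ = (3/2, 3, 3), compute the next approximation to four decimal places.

(-8.0000, -22.3333, 23.6667)

At (3/2, 3, 3): F = (-9.5000, -11.5000, 23.0000).
Jacobian J = [[y, x - 3, 0], [-z, -z, -x - y], [-2, 3·z, 3·y]].
At the point, J = [[3.0000, -1.5000, 0.0000], [-3.0000, -3.0000, -4.5000], [-2.0000, 9.0000, 9.0000]] (det J = -13.5000).
Solving J·Δ = −F gives Δ = (-9.5000, -25.3333, 20.6667).
Then the next iterate is (x, y, z)₁ = (-8.0000, -22.3333, 23.6667).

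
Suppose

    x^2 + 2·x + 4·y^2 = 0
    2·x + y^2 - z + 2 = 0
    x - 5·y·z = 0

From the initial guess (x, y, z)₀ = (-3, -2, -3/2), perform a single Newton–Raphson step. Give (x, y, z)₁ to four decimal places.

(-1.5719, -1.1695, -0.4657)

At (-3, -2, -3/2): F = (19.0000, 1.5000, -18.0000).
Jacobian J = [[2·x + 2, 8·y, 0], [2, 2·y, -1], [1, -5·z, -5·y]].
At the point, J = [[-4.0000, -16.0000, 0.0000], [2.0000, -4.0000, -1.0000], [1.0000, 7.5000, 10.0000]] (det J = 466.0000).
Solving J·Δ = −F gives Δ = (1.4281, 0.8305, 1.0343).
Then the next iterate is (x, y, z)₁ = (-1.5719, -1.1695, -0.4657).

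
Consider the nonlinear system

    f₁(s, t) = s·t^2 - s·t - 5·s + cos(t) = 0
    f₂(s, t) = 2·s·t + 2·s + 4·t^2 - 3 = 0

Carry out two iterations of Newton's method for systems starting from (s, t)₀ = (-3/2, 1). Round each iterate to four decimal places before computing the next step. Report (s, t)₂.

At (-3/2, 1): F = (8.040302, -5.0000).
Jacobian J = [[t^2 - t - 5, 2·s·t - s - sin(t)], [2·t + 2, 2·s + 8·t]].
At the point, J = [[-5.0000, -2.341471], [4.0000, 5.0000]] (det J = -15.634116).
Solving J·Δ = −F gives Δ = (1.8226, -0.4581).
Then the next iterate is (s, t)₁ = (0.3226, 0.5419).
Round to (0.3226, 0.5419) and repeat: F = (-0.836353, -0.830544), J = [[-5.248244, -0.488731], [3.0838, 4.9804]].
Δ = (-0.1856, 0.2817), so (s, t)₂ = (0.1370, 0.8236).

(0.1370, 0.8236)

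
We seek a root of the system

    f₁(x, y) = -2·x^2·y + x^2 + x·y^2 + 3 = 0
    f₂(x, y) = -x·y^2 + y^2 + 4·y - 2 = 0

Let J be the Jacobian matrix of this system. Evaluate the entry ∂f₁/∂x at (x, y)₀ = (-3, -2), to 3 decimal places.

∂f₁/∂x = -4·x·y + 2·x + y^2.
At (-3, -2) this is -26.000.

-26.000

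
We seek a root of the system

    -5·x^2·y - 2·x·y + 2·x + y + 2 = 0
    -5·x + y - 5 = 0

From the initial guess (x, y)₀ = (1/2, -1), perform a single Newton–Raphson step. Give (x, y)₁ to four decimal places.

At (1/2, -1): F = (4.2500, -8.5000).
Jacobian J = [[-10·x·y - 2·y + 2, -5·x^2 - 2·x + 1], [-5, 1]].
At the point, J = [[9.0000, -1.2500], [-5.0000, 1.0000]] (det J = 2.7500).
Solving J·Δ = −F gives Δ = (2.3182, 20.0909).
Then the next iterate is (x, y)₁ = (2.8182, 19.0909).

(2.8182, 19.0909)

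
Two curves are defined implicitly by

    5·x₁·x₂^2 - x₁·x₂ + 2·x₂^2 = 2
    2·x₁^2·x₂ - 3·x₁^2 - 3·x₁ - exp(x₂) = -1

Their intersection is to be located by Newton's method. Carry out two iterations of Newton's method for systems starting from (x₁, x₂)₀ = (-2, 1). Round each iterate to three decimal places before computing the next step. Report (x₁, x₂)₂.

(0.550, 0.808)

At (-2, 1): F = (-8.000, 0.28172).
Jacobian J = [[5·x₂^2 - x₂, 10·x₁·x₂ - x₁ + 4·x₂], [4·x₁·x₂ - 6·x₁ - 3, 2·x₁^2 - exp(x₂)]].
At the point, J = [[4.000, -14.000], [1.000, 5.28172]] (det J = 35.12687).
Solving J·Δ = −F gives Δ = (1.091, -0.260).
Then the next iterate is (x₁, x₂)₁ = (-0.909, 0.740).
Round to (-0.909, 0.740) and repeat: F = (-2.72098, 0.37512), J = [[1.998, -2.85760], [-0.23664, -0.44337]].
Δ = (1.459, 0.068), so (x₁, x₂)₂ = (0.550, 0.808).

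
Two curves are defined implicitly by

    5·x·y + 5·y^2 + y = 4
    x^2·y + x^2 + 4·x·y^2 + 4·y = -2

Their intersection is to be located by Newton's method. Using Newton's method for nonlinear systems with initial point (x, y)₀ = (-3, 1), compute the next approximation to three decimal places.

(-0.805, 0.494)

At (-3, 1): F = (-13.000, 12.000).
Jacobian J = [[5·y, 5·x + 10·y + 1], [2·x·y + 2·x + 4·y^2, x^2 + 8·x·y + 4]].
At the point, J = [[5.000, -4.000], [-8.000, -11.000]] (det J = -87.000).
Solving J·Δ = −F gives Δ = (2.195, -0.506).
Then the next iterate is (x, y)₁ = (-0.805, 0.494).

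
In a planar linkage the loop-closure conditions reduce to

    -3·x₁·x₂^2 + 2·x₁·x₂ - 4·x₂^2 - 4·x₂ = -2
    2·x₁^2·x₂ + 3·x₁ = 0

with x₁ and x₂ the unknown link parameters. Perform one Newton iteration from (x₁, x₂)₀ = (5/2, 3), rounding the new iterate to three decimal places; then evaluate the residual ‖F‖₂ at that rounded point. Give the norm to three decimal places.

At (5/2, 3): F = (-98.500, 45.000).
Jacobian J = [[-3·x₂^2 + 2·x₂, -6·x₁·x₂ + 2·x₁ - 8·x₂ - 4], [4·x₁·x₂ + 3, 2·x₁^2]].
At the point, J = [[-21.000, -68.000], [33.000, 12.500]] (det J = 1981.500).
Solving J·Δ = −F gives Δ = (-0.923, -1.164).
Then the next iterate is (x₁, x₂)₁ = (1.577, 1.836).
Re-evaluating at (1.577, 1.836): F = (-28.98455, 13.86300), so ‖F‖₂ = 32.129.

32.129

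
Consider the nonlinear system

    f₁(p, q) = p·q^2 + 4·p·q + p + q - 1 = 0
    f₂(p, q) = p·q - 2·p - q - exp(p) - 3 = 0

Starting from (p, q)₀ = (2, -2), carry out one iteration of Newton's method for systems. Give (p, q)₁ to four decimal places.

At (2, -2): F = (-9.0000, -16.389056).
Jacobian J = [[q^2 + 4·q + 1, 2·p·q + 4·p + 1], [q - exp(p) - 2, p - 1]].
At the point, J = [[-3.0000, 1.0000], [-11.389056, 1.0000]] (det J = 8.389056).
Solving J·Δ = −F gives Δ = (-0.8808, 6.3576).
Then the next iterate is (p, q)₁ = (1.1192, 4.3576).

(1.1192, 4.3576)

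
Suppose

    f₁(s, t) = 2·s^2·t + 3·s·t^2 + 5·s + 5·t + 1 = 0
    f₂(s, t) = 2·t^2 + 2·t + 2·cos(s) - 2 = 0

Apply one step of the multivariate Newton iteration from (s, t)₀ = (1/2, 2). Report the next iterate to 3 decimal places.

(0.184, 0.794)

At (1/2, 2): F = (20.500, 11.75517).
Jacobian J = [[4·s·t + 3·t^2 + 5, 2·s^2 + 6·s·t + 5], [-2·sin(s), 4·t + 2]].
At the point, J = [[21.000, 11.500], [-0.95885, 10.000]] (det J = 221.02679).
Solving J·Δ = −F gives Δ = (-0.316, -1.206).
Then the next iterate is (s, t)₁ = (0.184, 0.794).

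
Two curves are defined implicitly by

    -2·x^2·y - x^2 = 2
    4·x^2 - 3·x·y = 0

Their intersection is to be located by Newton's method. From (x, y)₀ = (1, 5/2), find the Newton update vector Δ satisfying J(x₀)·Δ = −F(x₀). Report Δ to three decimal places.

(-0.459, -1.243)

At (1, 5/2): F = (-8.000, -3.500).
Jacobian J = [[-4·x·y - 2·x, -2·x^2], [8·x - 3·y, -3·x]].
At the point, J = [[-12.000, -2.000], [0.500, -3.000]] (det J = 37.000).
Solving J·Δ = −F gives Δ = (-0.459, -1.243).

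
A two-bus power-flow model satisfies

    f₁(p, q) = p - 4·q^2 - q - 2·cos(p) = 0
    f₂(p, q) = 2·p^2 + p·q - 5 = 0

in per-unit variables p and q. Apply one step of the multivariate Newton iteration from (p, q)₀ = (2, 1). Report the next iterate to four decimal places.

At (2, 1): F = (-2.167706, 5.0000).
Jacobian J = [[2·sin(p) + 1, -8·q - 1], [4·p + q, p]].
At the point, J = [[2.818595, -9.0000], [9.0000, 2.0000]] (det J = 86.637190).
Solving J·Δ = −F gives Δ = (-0.4694, -0.3879).
Then the next iterate is (p, q)₁ = (1.5306, 0.6121).

(1.5306, 0.6121)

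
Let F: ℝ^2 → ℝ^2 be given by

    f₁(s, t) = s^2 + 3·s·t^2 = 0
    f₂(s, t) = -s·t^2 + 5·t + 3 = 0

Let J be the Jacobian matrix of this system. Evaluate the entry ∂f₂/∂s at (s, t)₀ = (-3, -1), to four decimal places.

-1.0000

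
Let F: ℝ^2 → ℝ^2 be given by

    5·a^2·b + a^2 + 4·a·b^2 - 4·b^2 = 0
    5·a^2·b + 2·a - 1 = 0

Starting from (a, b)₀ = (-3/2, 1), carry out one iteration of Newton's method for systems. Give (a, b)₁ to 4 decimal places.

(-1.1210, 0.7935)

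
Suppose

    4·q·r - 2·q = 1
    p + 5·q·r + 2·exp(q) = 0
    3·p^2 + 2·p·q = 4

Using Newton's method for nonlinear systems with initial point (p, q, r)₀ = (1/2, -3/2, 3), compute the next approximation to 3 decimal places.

(-11.941, 3.250, 8.250)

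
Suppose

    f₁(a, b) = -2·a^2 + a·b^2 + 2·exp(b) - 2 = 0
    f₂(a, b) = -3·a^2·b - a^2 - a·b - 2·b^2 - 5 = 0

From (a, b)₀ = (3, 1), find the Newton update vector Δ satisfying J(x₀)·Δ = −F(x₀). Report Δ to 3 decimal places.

(-1.393, -0.329)

At (3, 1): F = (-11.56344, -46.000).
Jacobian J = [[-4·a + b^2, 2·a·b + 2·exp(b)], [-6·a·b - 2·a - b, -3·a^2 - a - 4·b]].
At the point, J = [[-11.000, 11.43656], [-25.000, -34.000]] (det J = 659.91409).
Solving J·Δ = −F gives Δ = (-1.393, -0.329).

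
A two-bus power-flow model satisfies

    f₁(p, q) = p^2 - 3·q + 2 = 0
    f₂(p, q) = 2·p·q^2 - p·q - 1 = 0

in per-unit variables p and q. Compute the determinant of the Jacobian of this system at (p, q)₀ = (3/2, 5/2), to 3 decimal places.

J = [[2·p, -3], [2·q^2 - q, 4·p·q - p]].
At the point, J = [[3.000, -3.000], [10.000, 13.500]].
det J = 70.500.

70.500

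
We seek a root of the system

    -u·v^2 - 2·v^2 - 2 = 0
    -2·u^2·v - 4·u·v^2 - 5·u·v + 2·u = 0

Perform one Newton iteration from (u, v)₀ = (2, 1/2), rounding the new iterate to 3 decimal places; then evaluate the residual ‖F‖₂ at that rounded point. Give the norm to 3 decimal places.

At (2, 1/2): F = (-3.000, -7.000).
Jacobian J = [[-v^2, -2·u·v - 4·v], [-4·u·v - 4·v^2 - 5·v + 2, -2·u^2 - 8·u·v - 5·u]].
At the point, J = [[-0.250, -4.000], [-5.500, -26.000]] (det J = -15.500).
Solving J·Δ = −F gives Δ = (3.226, -0.952).
Then the next iterate is (u, v)₁ = (5.226, -0.452).
Re-evaluating at (5.226, -0.452): F = (-3.47630, 42.68120), so ‖F‖₂ = 42.823.

42.823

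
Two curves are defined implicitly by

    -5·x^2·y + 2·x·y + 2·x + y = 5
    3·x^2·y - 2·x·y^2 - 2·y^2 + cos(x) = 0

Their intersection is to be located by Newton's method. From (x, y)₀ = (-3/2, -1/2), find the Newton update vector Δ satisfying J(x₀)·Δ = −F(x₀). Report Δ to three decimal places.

(1.677, -0.927)

At (-3/2, -1/2): F = (-1.375, -3.05426).
Jacobian J = [[-10·x·y + 2·y + 2, -5·x^2 + 2·x + 1], [6·x·y - 2·y^2 - sin(x), 3·x^2 - 4·x·y - 4·y]].
At the point, J = [[-6.500, -13.250], [4.99749, 5.750]] (det J = 28.84181).
Solving J·Δ = −F gives Δ = (1.677, -0.927).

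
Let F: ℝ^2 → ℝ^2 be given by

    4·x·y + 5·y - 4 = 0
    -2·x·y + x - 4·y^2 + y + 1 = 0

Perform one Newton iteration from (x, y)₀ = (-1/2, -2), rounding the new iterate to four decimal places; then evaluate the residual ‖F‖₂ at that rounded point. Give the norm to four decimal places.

6.1721

At (-1/2, -2): F = (-10.0000, -19.5000).
Jacobian J = [[4·y, 4·x + 5], [-2·y + 1, -2·x - 8·y + 1]].
At the point, J = [[-8.0000, 3.0000], [5.0000, 18.0000]] (det J = -159.0000).
Solving J·Δ = −F gives Δ = (-0.7642, 1.2956).
Then the next iterate is (x, y)₁ = (-1.2642, -0.7044).
Re-evaluating at (-1.2642, -0.7044): F = (-3.959990, -4.734322), so ‖F‖₂ = 6.1721.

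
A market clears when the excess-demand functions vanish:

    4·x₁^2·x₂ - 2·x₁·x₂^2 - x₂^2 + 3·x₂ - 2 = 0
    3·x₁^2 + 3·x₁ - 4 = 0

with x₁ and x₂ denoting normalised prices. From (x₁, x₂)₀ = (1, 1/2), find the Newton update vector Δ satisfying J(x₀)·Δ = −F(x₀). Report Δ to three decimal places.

(-0.222, 0.007)

At (1, 1/2): F = (0.750, 2.000).
Jacobian J = [[8·x₁·x₂ - 2·x₂^2, 4·x₁^2 - 4·x₁·x₂ - 2·x₂ + 3], [6·x₁ + 3, 0]].
At the point, J = [[3.500, 4.000], [9.000, 0.000]] (det J = -36.000).
Solving J·Δ = −F gives Δ = (-0.222, 0.007).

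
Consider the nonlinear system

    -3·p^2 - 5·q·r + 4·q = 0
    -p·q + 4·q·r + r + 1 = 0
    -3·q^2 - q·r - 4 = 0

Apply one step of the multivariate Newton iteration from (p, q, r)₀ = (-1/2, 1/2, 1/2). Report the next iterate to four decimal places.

At (-1/2, 1/2, 1/2): F = (0.0000, 2.7500, -5.0000).
Jacobian J = [[-6·p, -5·r + 4, -5·q], [-q, -p + 4·r, 4·q + 1], [0, -6·q - r, -q]].
At the point, J = [[3.0000, 1.5000, -2.5000], [-0.5000, 2.5000, 3.0000], [0.0000, -3.5000, -0.5000]] (det J = 23.0000).
Solving J·Δ = −F gives Δ = (1.2011, -1.5054, 0.5380).
Then the next iterate is (p, q, r)₁ = (0.7011, -1.0054, 1.0380).

(0.7011, -1.0054, 1.0380)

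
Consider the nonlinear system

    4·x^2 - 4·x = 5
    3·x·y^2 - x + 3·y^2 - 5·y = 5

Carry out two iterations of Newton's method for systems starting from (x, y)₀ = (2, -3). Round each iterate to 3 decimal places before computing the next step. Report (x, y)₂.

(1.725, -0.894)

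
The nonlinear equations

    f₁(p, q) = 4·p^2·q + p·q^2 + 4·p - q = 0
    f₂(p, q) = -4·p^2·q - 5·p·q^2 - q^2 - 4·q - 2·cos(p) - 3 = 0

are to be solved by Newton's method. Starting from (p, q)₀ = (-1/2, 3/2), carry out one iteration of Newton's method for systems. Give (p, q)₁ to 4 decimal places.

At (-1/2, 3/2): F = (-3.1250, -8.880165).
Jacobian J = [[8·p·q + q^2 + 4, 4·p^2 + 2·p·q - 1], [-8·p·q - 5·q^2 + 2·sin(p), -4·p^2 - 10·p·q - 2·q - 4]].
At the point, J = [[0.2500, -1.5000], [-6.208851, -0.5000]] (det J = -9.438277).
Solving J·Δ = −F gives Δ = (-1.2458, -2.2910).
Then the next iterate is (p, q)₁ = (-1.7458, -0.7910).

(-1.7458, -0.7910)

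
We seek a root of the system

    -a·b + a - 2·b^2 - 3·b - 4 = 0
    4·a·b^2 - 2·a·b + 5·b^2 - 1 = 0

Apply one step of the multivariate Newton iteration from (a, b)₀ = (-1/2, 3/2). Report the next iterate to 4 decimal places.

At (-1/2, 3/2): F = (-12.7500, 7.2500).
Jacobian J = [[-b + 1, -a - 4·b - 3], [4·b^2 - 2·b, 8·a·b - 2·a + 10·b]].
At the point, J = [[-0.5000, -8.5000], [6.0000, 10.0000]] (det J = 46.0000).
Solving J·Δ = −F gives Δ = (1.4321, -1.5842).
Then the next iterate is (a, b)₁ = (0.9321, -0.0842).

(0.9321, -0.0842)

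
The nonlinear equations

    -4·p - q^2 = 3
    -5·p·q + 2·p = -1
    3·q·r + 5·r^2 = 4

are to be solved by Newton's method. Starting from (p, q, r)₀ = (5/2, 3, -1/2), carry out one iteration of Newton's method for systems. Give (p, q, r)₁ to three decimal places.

(5.571, -2.714, -0.830)

At (5/2, 3, -1/2): F = (-22.000, -31.500, -7.250).
Jacobian J = [[-4, -2·q, 0], [-5·q + 2, -5·p, 0], [0, 3·r, 3·q + 10·r]].
At the point, J = [[-4.000, -6.000, 0.000], [-13.000, -12.500, 0.000], [0.000, -1.500, 4.000]] (det J = -112.000).
Solving J·Δ = −F gives Δ = (3.071, -5.714, -0.330).
Then the next iterate is (p, q, r)₁ = (5.571, -2.714, -0.830).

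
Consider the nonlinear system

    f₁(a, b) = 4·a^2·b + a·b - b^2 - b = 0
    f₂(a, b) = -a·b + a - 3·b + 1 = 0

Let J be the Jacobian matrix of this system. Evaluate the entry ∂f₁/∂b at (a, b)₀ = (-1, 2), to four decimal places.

∂f₁/∂b = 4·a^2 + a - 2·b - 1.
At (-1, 2) this is -2.0000.

-2.0000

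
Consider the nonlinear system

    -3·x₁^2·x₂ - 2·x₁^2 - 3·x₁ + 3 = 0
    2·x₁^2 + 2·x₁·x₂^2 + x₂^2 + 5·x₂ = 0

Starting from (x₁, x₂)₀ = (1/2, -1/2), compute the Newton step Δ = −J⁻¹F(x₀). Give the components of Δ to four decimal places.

(0.3478, 0.2101)

At (1/2, -1/2): F = (1.3750, -1.5000).
Jacobian J = [[-6·x₁·x₂ - 4·x₁ - 3, -3·x₁^2], [4·x₁ + 2·x₂^2, 4·x₁·x₂ + 2·x₂ + 5]].
At the point, J = [[-3.5000, -0.7500], [2.5000, 3.0000]] (det J = -8.6250).
Solving J·Δ = −F gives Δ = (0.3478, 0.2101).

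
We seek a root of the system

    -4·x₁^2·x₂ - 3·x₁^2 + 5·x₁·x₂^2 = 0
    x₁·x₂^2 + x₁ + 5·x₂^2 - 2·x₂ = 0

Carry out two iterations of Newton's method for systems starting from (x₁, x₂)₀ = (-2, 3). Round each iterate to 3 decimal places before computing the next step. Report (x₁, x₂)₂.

At (-2, 3): F = (-150.000, 19.000).
Jacobian J = [[-8·x₁·x₂ - 6·x₁ + 5·x₂^2, -4·x₁^2 + 10·x₁·x₂], [x₂^2 + 1, 2·x₁·x₂ + 10·x₂ - 2]].
At the point, J = [[105.000, -76.000], [10.000, 16.000]] (det J = 2440.000).
Solving J·Δ = −F gives Δ = (0.392, -1.432).
Then the next iterate is (x₁, x₂)₁ = (-1.608, 1.568).
Round to (-1.608, 1.568) and repeat: F = (-43.74161, 3.59565), J = [[42.11187, -35.55610], [3.45862, 8.63731]].
Δ = (0.514, -0.622), so (x₁, x₂)₂ = (-1.094, 0.946).

(-1.094, 0.946)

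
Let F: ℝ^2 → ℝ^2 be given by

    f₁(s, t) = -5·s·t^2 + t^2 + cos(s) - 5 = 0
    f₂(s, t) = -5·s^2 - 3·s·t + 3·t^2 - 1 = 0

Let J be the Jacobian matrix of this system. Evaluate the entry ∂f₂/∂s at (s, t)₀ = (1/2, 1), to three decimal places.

-8.000

∂f₂/∂s = -10·s - 3·t.
At (1/2, 1) this is -8.000.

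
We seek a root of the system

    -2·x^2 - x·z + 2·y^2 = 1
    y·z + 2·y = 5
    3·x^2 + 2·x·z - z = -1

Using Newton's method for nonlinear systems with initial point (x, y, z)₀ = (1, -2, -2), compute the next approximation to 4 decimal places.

At (1, -2, -2): F = (7.0000, -5.0000, 2.0000).
Jacobian J = [[-4·x - z, 4·y, -x], [0, z + 2, y], [6·x + 2·z, 0, 2·x - 1]].
At the point, J = [[-2.0000, -8.0000, -1.0000], [0.0000, 0.0000, -2.0000], [2.0000, 0.0000, 1.0000]] (det J = 32.0000).
Solving J·Δ = −F gives Δ = (0.2500, 1.1250, -2.5000).
Then the next iterate is (x, y, z)₁ = (1.2500, -0.8750, -4.5000).

(1.2500, -0.8750, -4.5000)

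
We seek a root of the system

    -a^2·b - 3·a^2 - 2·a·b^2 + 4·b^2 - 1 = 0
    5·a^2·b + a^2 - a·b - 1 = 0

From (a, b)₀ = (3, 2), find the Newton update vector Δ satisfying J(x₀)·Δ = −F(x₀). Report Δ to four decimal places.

(-1.3858, -0.0787)

At (3, 2): F = (-54.0000, 92.0000).
Jacobian J = [[-2·a·b - 6·a - 2·b^2, -a^2 - 4·a·b + 8·b], [10·a·b + 2·a - b, 5·a^2 - a]].
At the point, J = [[-38.0000, -17.0000], [64.0000, 42.0000]] (det J = -508.0000).
Solving J·Δ = −F gives Δ = (-1.3858, -0.0787).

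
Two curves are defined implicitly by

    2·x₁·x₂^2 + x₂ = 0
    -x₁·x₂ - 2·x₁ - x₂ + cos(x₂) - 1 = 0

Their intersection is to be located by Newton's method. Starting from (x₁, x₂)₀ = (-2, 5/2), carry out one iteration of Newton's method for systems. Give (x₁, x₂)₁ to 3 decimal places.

(-1.003, 1.972)

At (-2, 5/2): F = (-22.500, 4.69886).
Jacobian J = [[2·x₂^2, 4·x₁·x₂ + 1], [-x₂ - 2, -x₁ - sin(x₂) - 1]].
At the point, J = [[12.500, -19.000], [-4.500, 0.40153]] (det J = -80.48090).
Solving J·Δ = −F gives Δ = (0.997, -0.528).
Then the next iterate is (x₁, x₂)₁ = (-1.003, 1.972).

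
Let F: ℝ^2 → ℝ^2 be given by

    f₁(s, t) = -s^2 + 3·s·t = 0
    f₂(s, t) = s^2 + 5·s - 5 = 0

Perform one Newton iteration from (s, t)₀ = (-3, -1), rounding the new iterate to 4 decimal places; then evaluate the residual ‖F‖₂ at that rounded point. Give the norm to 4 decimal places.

121.0000

At (-3, -1): F = (0.0000, -11.0000).
Jacobian J = [[-2·s + 3·t, 3·s], [2·s + 5, 0]].
At the point, J = [[3.0000, -9.0000], [-1.0000, 0.0000]] (det J = -9.0000).
Solving J·Δ = −F gives Δ = (-11.0000, -3.6667).
Then the next iterate is (s, t)₁ = (-14.0000, -4.6667).
Re-evaluating at (-14.0000, -4.6667): F = (0.0014, 121.0000), so ‖F‖₂ = 121.0000.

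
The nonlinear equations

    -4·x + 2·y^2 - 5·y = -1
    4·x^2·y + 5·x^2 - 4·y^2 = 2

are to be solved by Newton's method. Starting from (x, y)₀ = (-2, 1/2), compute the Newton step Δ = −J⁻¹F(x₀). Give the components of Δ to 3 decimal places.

(1.205, 0.727)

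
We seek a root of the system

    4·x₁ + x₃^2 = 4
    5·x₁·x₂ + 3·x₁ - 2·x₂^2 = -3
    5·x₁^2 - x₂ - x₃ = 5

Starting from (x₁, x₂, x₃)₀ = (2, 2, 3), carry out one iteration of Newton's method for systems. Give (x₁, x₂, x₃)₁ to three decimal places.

(1.166, -3.077, 1.390)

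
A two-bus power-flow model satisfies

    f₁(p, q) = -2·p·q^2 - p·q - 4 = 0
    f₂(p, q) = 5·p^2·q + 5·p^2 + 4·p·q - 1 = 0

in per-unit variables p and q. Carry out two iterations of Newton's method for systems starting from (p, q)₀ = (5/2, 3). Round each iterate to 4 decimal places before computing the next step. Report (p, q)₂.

(1.0239, 0.8777)

At (5/2, 3): F = (-56.5000, 154.0000).
Jacobian J = [[-2·q^2 - q, -4·p·q - p], [10·p·q + 10·p + 4·q, 5·p^2 + 4·p]].
At the point, J = [[-21.0000, -32.5000], [112.0000, 41.2500]] (det J = 2773.7500).
Solving J·Δ = −F gives Δ = (-0.9642, -1.1155).
Then the next iterate is (p, q)₁ = (1.5358, 1.8845).
Round to (1.5358, 1.8845) and repeat: F = (-17.802512, 44.594946), J = [[-8.987181, -13.112660], [51.838151, 17.936608]].
Δ = (-0.5119, -1.0068), so (p, q)₂ = (1.0239, 0.8777).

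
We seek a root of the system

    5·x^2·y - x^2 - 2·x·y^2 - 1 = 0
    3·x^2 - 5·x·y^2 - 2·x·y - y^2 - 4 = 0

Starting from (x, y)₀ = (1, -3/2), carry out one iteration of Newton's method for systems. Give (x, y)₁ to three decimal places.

At (1, -3/2): F = (-14.000, -11.500).
Jacobian J = [[10·x·y - 2·x - 2·y^2, 5·x^2 - 4·x·y], [6·x - 5·y^2 - 2·y, -10·x·y - 2·x - 2·y]].
At the point, J = [[-21.500, 11.000], [-2.250, 16.000]] (det J = -319.250).
Solving J·Δ = −F gives Δ = (-0.305, 0.676).
Then the next iterate is (x, y)₁ = (0.695, -0.824).

(0.695, -0.824)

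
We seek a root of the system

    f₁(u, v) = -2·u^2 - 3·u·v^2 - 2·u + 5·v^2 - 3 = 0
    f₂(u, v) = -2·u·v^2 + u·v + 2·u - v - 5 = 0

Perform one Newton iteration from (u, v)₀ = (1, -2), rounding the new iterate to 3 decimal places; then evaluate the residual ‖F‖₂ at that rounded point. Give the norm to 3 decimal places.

4.962

At (1, -2): F = (1.000, -11.000).
Jacobian J = [[-4·u - 3·v^2 - 2, -6·u·v + 10·v], [-2·v^2 + v + 2, -4·u·v + u - 1]].
At the point, J = [[-18.000, -8.000], [-8.000, 8.000]] (det J = -208.000).
Solving J·Δ = −F gives Δ = (-0.385, 0.990).
Then the next iterate is (u, v)₁ = (0.615, -1.010).
Re-evaluating at (0.615, -1.010): F = (-1.76803, -4.63587), so ‖F‖₂ = 4.962.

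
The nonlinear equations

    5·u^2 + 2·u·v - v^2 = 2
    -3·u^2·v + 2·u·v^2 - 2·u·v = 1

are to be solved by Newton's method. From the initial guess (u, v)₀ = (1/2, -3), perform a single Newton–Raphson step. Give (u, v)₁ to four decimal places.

At (1/2, -3): F = (-12.7500, 13.2500).
Jacobian J = [[10·u + 2·v, 2·u - 2·v], [-6·u·v + 2·v^2 - 2·v, -3·u^2 + 4·u·v - 2·u]].
At the point, J = [[-1.0000, 7.0000], [33.0000, -7.7500]] (det J = -223.2500).
Solving J·Δ = −F gives Δ = (0.0272, 1.8253).
Then the next iterate is (u, v)₁ = (0.5272, -1.1747).

(0.5272, -1.1747)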